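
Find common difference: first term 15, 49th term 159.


d = (aₙ - a₁)/(n-1)
= (159 - 15)/(49-1)
= 144/48 = 3

d = 3


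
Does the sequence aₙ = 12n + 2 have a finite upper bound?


aₙ = 12n + 2 → as n→∞, aₙ→∞
No finite upper bound exists
The sequence is UNBOUNDED

Unbounded (aₙ → ∞ as n → ∞)


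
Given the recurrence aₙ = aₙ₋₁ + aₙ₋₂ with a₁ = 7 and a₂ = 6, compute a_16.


Computing iteratively: 7, 6, 13, 19, 32, 51, 83, 134, 217, 351, 568, 919, ...
a_16 = 6299

a_16 = 6299


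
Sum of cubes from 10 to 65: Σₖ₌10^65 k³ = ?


Σₖ₌10^65 k³ = [65·66/2]² − [9·10/2]²
= 4601025 − 2025 = 4599000

Σk³ = 4599000


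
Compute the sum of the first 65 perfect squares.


n = 65
n(n+1)(2n+1)/6 = 65×66×131/6
= 561990/6 = 93665

Σk² = 93665


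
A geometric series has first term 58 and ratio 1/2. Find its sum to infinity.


S∞ = a₁/(1-r) = 58/(1 - 1/2)
= 58/(1/2)
= 116

S∞ = 116


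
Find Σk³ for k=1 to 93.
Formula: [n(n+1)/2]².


n(n+1)/2 = 93×94/2 = 4371
Σk³ = 4371² = 19105641

Σk³ = 19105641


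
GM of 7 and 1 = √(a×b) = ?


GM = √(7×1) = √7 = 2.6458

GM = 2.6458


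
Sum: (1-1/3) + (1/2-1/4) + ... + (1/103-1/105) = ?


Telescoping with gap 2: two head and two tail terms survive.
= (1 + 1/2) - (1/104 + 1/105)
= 3/2 - 1/104 - 1/105 = 16171/10920

Sum = 16171/10920


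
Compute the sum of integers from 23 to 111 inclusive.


Σₖ₌23^111 k = Σₖ₌₁^111 k − Σₖ₌₁^22 k
= 111·112/2 − 22·23/2
= 6216 − 253 = 5963

Σk = 5963


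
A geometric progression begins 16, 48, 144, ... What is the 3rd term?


aₙ = a₁·r^(n-1)
= 16×3^2
= 16×9
= 144

a_3 = 144


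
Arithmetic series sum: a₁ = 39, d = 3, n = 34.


aₙ = 39 + (34-1)×3 = 138
Sₙ = n(a₁+aₙ)/2 = 34×(39+138)/2
= 34×177/2 = 3009

S_34 = 3009


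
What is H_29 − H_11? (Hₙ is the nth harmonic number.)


Σₖ₌12^29 1/k = 1/12 + 1/13 + 1/14 + ... + 1/29
= 2193481706497/2329089562800
≈ 0.9418

Sum = 2193481706497/2329089562800 ≈ 0.9418


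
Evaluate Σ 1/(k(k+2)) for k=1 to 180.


1/(k(k+2)) = (1/2)·(1/k - 1/(k+2)) (partial fractions)
Telescoping: Σ = (1/2)·(1 + 1/2 - 1/181 - 1/182) = 24525/32942

Sum = 24525/32942


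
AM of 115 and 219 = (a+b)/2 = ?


AM = (115 + 219)/2 = 334/2 = 167

AM = 167


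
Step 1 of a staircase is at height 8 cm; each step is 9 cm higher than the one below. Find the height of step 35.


aₙ = a₁ + (n-1)d
= 8 + (35-1)×9
= 8 + 306
= 314

a_35 = 314


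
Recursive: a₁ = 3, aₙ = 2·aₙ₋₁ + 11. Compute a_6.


Computing step by step:
a_1 = 3
a_2 = 17
a_3 = 45
a_4 = 101
a_5 = 213
a_6 = 437


a_6 = 437


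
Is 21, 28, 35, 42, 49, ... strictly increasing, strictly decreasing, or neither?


Differences: 7, 7, 7, 7
All differences > 0 → strictly INCREASING

Monotonically increasing


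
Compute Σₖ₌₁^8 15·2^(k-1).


Sₙ = 15×(2^8 - 1)/(2 - 1)
= 15×(256 - 1)/1
= 15×255/1
= 3825

S_8 = 3825


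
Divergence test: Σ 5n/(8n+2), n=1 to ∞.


lim(n→∞) 5n/(8n+2) = 5/8 = 5/8  (divide numerator and denominator by n)
lim aₙ = 5/8 ≠ 0 → series DIVERGES

Diverges (lim aₙ = 5/8 ≠ 0)


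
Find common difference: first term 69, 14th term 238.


d = (aₙ - a₁)/(n-1)
= (238 - 69)/(14-1)
= 169/13 = 13

d = 13


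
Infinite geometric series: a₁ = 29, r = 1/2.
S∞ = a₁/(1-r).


S∞ = a₁/(1-r) = 29/(1 - 1/2)
= 29/(1/2)
= 58

S∞ = 58


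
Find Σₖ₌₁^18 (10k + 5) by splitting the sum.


Σ(10k+5) = 10·Σk + 5·n
= 10·171 + 5·18
= 1710 + 90 = 1800

Σ = 1800


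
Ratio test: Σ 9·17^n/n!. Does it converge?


aₙ = 9·17^n/n!
a_{n+1}/aₙ = 17^(n+1)/(n+1)! × n!/17^n  (constant 9 cancels)
= 17/(n+1)
L = lim(n→∞) 17/(n+1) = 0
L < 1 → series CONVERGES

Converges (ratio test: L = 0 < 1)


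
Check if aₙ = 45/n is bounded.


a₁ = 45, a₂ = 45/2, a₃ = 45/3, ...
0 < aₙ ≤ 45 for all n ≥ 1
Lower bound: 0, Upper bound: 45
The sequence IS bounded

Bounded (0 < aₙ ≤ 45)


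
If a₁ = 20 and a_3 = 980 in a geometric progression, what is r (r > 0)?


r^(n-1) = aₙ/a₁
r^2 = 980/20 = 49
r = 49^(1/2)
= ±7; taking r > 0 gives r = 7

r = 7


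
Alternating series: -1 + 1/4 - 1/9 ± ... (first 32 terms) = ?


S = -1 + 1/4 - 1/9 + 1/16 - 1/25 + 1/36 - 1/49 + 1/64 ± ...
= -0.822
(Full series converges to -π²/12 ≈ -0.8225)

S_32 = -0.822


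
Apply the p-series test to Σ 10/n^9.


p-series test: Σ c/n^p converges if p > 1, diverges if p ≤ 1 (constant c > 0 doesn't affect convergence).
p = 9
9 > 1 → CONVERGES

Converges (p = 9 > 1)


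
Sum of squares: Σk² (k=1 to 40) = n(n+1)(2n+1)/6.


n = 40
n(n+1)(2n+1)/6 = 40×41×81/6
= 132840/6 = 22140

Σk² = 22140


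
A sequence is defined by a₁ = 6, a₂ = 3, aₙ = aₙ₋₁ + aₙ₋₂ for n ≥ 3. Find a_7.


Computing iteratively: 6, 3, 9, 12, 21, 33, 54
a_7 = 54

a_7 = 54


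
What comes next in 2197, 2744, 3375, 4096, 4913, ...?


Pattern: perfect cubes: n³
Terms: 2197, 2744, 3375, 4096, 4913
Next term = 5832

Next term = 5832


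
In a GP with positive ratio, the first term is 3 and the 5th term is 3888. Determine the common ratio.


r^(n-1) = aₙ/a₁
r^4 = 3888/3 = 1296
r = 1296^(1/4)
= ±6; taking r > 0 gives r = 6

r = 6


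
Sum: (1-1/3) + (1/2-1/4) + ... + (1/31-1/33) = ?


Telescoping with gap 2: two head and two tail terms survive.
= (1 + 1/2) - (1/32 + 1/33)
= 3/2 - 1/32 - 1/33 = 1519/1056

Sum = 1519/1056


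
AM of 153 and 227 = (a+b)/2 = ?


AM = (153 + 227)/2 = 380/2 = 190

AM = 190


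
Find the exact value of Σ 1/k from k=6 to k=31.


Σₖ₌6^31 1/k = 1/6 + 1/7 + 1/8 + ... + 1/31
= 125913534410497/72201776446800
≈ 1.7439

Sum = 125913534410497/72201776446800 ≈ 1.7439


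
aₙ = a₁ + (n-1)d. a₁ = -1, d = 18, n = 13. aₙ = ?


aₙ = a₁ + (n-1)d
= -1 + (13-1)×18
= -1 + 216
= 215

a_13 = 215


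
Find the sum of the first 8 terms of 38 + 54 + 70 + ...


aₙ = 38 + (8-1)×16 = 150
Sₙ = n(a₁+aₙ)/2 = 8×(38+150)/2
= 8×188/2 = 752

S_8 = 752


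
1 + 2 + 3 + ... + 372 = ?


n(n+1)/2 = 372×373/2 = 138756/2 = 69378

Σk = 69378


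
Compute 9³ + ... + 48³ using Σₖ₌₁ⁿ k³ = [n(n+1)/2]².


Σₖ₌9^48 k³ = [48·49/2]² − [8·9/2]²
= 1382976 − 1296 = 1381680

Σk³ = 1381680


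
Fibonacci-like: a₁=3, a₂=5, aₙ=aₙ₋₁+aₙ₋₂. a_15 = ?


Computing iteratively: 3, 5, 8, 13, 21, 34, 55, 89, 144, 233, 377, 610, ...
a_15 = 2584

a_15 = 2584


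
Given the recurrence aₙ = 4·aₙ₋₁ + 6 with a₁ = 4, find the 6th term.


Computing step by step:
a_1 = 4
a_2 = 22
a_3 = 94
a_4 = 382
a_5 = 1534
a_6 = 6142


a_6 = 6142


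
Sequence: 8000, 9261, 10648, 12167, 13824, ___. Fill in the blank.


Pattern: perfect cubes: n³
Terms: 8000, 9261, 10648, 12167, 13824
Next term = 15625

Next term = 15625


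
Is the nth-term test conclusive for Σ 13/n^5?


lim(n→∞) 13/n^5 = 0
lim aₙ = 0 → nth-term test is INCONCLUSIVE
(Need other tests; this is actually a convergent p-series with p=5 > 1)

Inconclusive (lim aₙ = 0; need another test)


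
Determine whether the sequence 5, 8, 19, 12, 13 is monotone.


Differences: 3, 11, -7, 1
Difference at position 1 is +3 (> 0) but position 3 is -7 (< 0) — sequence both rises and falls
→ NOT monotonic

Not monotonic


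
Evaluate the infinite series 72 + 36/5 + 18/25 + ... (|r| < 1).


S∞ = a₁/(1-r) = 72/(1 - 1/10)
= 72/(9/10)
= 80

S∞ = 80


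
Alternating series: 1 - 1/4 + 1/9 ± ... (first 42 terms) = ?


S = 1 - 1/4 + 1/9 - 1/16 + 1/25 - 1/36 + 1/49 - 1/64 ± ...
= 0.8222
(Full series converges to +π²/12 ≈ +0.8225)

S_42 = 0.8222


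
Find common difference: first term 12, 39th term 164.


d = (aₙ - a₁)/(n-1)
= (164 - 12)/(39-1)
= 152/38 = 4

d = 4


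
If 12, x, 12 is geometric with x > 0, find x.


GM = √(12×12) = √144 = 12

GM = 12


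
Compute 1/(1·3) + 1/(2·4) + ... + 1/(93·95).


1/(k(k+2)) = (1/2)·(1/k - 1/(k+2)) (partial fractions)
Telescoping: Σ = (1/2)·(1 + 1/2 - 1/94 - 1/95) = 6603/8930

Sum = 6603/8930


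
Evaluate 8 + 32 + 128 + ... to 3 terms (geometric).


Sₙ = 8×(4^3 - 1)/(4 - 1)
= 8×(64 - 1)/3
= 8×63/3
= 168

S_3 = 168


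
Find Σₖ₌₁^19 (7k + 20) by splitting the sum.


Σ(7k+20) = 7·Σk + 20·n
= 7·190 + 20·19
= 1330 + 380 = 1710

Σ = 1710


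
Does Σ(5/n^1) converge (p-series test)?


p-series test: Σ c/n^p converges if p > 1, diverges if p ≤ 1 (constant c > 0 doesn't affect convergence).
p = 1
1 ≤ 1 → DIVERGES

Diverges (p = 1 ≤ 1)


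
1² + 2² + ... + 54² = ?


n = 54
n(n+1)(2n+1)/6 = 54×55×109/6
= 323730/6 = 53955

Σk² = 53955


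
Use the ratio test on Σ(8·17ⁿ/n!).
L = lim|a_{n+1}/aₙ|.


aₙ = 8·17^n/n!
a_{n+1}/aₙ = 17^(n+1)/(n+1)! × n!/17^n  (constant 8 cancels)
= 17/(n+1)
L = lim(n→∞) 17/(n+1) = 0
L < 1 → series CONVERGES

Converges (ratio test: L = 0 < 1)


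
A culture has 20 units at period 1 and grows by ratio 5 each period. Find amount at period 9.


aₙ = a₁·r^(n-1)
= 20×5^8
= 20×390625
= 7812500

a_9 = 7812500


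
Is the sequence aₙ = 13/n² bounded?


a₁ = 13, a₂ = 13/4, a₃ = 13/9, ...
0 < aₙ ≤ 13 for all n ≥ 1
The sequence IS bounded

Bounded (0 < aₙ ≤ 13)


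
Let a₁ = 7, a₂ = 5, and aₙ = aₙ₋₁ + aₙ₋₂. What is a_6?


Computing iteratively: 7, 5, 12, 17, 29, 46
a_6 = 46

a_6 = 46


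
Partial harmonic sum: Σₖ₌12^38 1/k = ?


Σₖ₌12^38 1/k = 1/12 + 1/13 + 1/14 + ... + 1/38
= 922056143114129/763275922437600
≈ 1.208

Sum = 922056143114129/763275922437600 ≈ 1.208


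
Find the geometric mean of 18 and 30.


GM = √(18×30) = √540 = 23.2379

GM = 23.2379


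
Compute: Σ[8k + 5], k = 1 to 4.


Σ(8k+5) = 8·Σk + 5·n
= 8·10 + 5·4
= 80 + 20 = 100

Σ = 100


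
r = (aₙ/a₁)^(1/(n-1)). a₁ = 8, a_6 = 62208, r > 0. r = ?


r^(n-1) = aₙ/a₁
r^5 = 62208/8 = 7776
r = 7776^(1/5)
= 6

r = 6


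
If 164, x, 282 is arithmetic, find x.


AM = (164 + 282)/2 = 446/2 = 223

AM = 223


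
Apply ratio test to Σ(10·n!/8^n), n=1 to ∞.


aₙ = 10·n!/8^n
a_{n+1}/aₙ = (n+1)!/8^(n+1) × 8^n/n!  (constant 10 cancels)
= (n+1)/8
L = lim(n→∞) (n+1)/8 = ∞
L > 1 → series DIVERGES

Diverges (ratio test: L = ∞ > 1)


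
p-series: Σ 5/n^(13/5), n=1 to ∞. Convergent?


p-series test: Σ c/n^p converges if p > 1, diverges if p ≤ 1 (constant c > 0 doesn't affect convergence).
p = 13/5
13/5 > 1 → CONVERGES

Converges (p = 13/5 > 1)


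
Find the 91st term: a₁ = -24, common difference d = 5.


aₙ = a₁ + (n-1)d
= -24 + (91-1)×5
= -24 + 450
= 426

a_91 = 426


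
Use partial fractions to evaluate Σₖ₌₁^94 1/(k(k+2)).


1/(k(k+2)) = (1/2)·(1/k - 1/(k+2)) (partial fractions)
Telescoping: Σ = (1/2)·(1 + 1/2 - 1/95 - 1/96) = 13489/18240

Sum = 13489/18240


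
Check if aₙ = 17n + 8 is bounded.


aₙ = 17n + 8 → as n→∞, aₙ→∞
No finite upper bound exists
The sequence is UNBOUNDED

Unbounded (aₙ → ∞ as n → ∞)


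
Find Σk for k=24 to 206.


Σₖ₌24^206 k = Σₖ₌₁^206 k − Σₖ₌₁^23 k
= 206·207/2 − 23·24/2
= 21321 − 276 = 21045

Σk = 21045


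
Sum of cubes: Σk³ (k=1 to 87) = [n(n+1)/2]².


n(n+1)/2 = 87×88/2 = 3828
Σk³ = 3828² = 14653584

Σk³ = 14653584


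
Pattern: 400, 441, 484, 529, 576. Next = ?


Pattern: perfect squares: n²
Terms: 400, 441, 484, 529, 576
Next term = 625

Next term = 625


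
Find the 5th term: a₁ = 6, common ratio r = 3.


aₙ = a₁·r^(n-1)
= 6×3^4
= 6×81
= 486

a_5 = 486


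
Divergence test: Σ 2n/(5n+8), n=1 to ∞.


lim(n→∞) 2n/(5n+8) = 2/5 = 2/5  (divide numerator and denominator by n)
lim aₙ = 2/5 ≠ 0 → series DIVERGES

Diverges (lim aₙ = 2/5 ≠ 0)


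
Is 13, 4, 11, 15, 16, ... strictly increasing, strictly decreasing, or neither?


Differences: -9, 7, 4, 1
Difference at position 2 is +7 (> 0) but position 1 is -9 (< 0) — sequence both rises and falls
→ NOT monotonic

Not monotonic


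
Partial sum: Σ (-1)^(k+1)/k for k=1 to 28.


S = 1 - 1/2 + 1/3 - 1/4 + 1/5 - 1/6 + 1/7 - 1/8 ± ...
= 0.6756
(Full series converges to +ln(2) ≈ +0.6931)

S_28 = 0.6756


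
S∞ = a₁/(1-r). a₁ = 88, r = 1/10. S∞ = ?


S∞ = a₁/(1-r) = 88/(1 - 1/10)
= 88/(9/10)
= 880/9

S∞ = 880/9


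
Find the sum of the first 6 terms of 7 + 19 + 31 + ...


aₙ = 7 + (6-1)×12 = 67
Sₙ = n(a₁+aₙ)/2 = 6×(7+67)/2
= 6×74/2 = 222

S_6 = 222


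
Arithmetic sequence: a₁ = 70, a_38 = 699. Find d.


d = (aₙ - a₁)/(n-1)
= (699 - 70)/(38-1)
= 629/37 = 17

d = 17


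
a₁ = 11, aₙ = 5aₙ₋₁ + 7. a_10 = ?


Computing step by step:
a_1 = 11
a_2 = 62
a_3 = 317
a_4 = 1592
a_5 = 7967
a_6 = 39842
a_7 = 199217
a_8 = 996092
a_9 = 4980467
a_10 = 24902342


a_10 = 24902342


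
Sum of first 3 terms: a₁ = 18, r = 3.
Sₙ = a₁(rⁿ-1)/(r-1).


Sₙ = 18×(3^3 - 1)/(3 - 1)
= 18×(27 - 1)/2
= 18×26/2
= 234

S_3 = 234


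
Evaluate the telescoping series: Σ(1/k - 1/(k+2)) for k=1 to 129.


Telescoping with gap 2: two head and two tail terms survive.
= (1 + 1/2) - (1/130 + 1/131)
= 3/2 - 1/130 - 1/131 = 12642/8515

Sum = 12642/8515


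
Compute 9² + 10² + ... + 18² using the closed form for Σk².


Σₖ₌9^18 k² = Σₖ₌₁^18 k² − Σₖ₌₁^8 k²
= 18·19·37/6 − 8·9·17/6
= 2109 − 204 = 1905

Σk² = 1905


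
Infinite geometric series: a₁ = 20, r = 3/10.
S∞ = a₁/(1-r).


S∞ = a₁/(1-r) = 20/(1 - 3/10)
= 20/(7/10)
= 200/7

S∞ = 200/7


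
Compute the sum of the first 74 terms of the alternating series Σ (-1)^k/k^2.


S = -1 + 1/4 - 1/9 + 1/16 - 1/25 + 1/36 - 1/49 + 1/64 ± ...
= -0.8224
(Full series converges to -π²/12 ≈ -0.8225)

S_74 = -0.8224


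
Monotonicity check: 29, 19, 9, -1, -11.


Differences: -10, -10, -10, -10
All differences < 0 → strictly DECREASING

Monotonically decreasing


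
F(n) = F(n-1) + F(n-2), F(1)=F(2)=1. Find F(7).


Fibonacci sequence: 1, 1, 2, 3, 5, 8, 13
F(7) = 13

F(7) = 13


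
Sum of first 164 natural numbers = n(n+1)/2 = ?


n(n+1)/2 = 164×165/2 = 27060/2 = 13530

Σk = 13530


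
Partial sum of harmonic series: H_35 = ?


H_35 = 1/1 + 1/2 + 1/3 + ... + 1/35
= 54437269998109/13127595717600
≈ 4.1468

H_35 = 54437269998109/13127595717600 ≈ 4.1468


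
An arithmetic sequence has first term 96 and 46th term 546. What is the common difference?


d = (aₙ - a₁)/(n-1)
= (546 - 96)/(46-1)
= 450/45 = 10

d = 10


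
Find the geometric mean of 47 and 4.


GM = √(47×4) = √188 = 13.7113

GM = 13.7113


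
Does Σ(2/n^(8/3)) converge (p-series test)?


p-series test: Σ c/n^p converges if p > 1, diverges if p ≤ 1 (constant c > 0 doesn't affect convergence).
p = 8/3
8/3 > 1 → CONVERGES

Converges (p = 8/3 > 1)


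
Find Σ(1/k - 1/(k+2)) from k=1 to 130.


Telescoping with gap 2: two head and two tail terms survive.
= (1 + 1/2) - (1/131 + 1/132)
= 3/2 - 1/131 - 1/132 = 25675/17292

Sum = 25675/17292


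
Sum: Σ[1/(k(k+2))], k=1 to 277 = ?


1/(k(k+2)) = (1/2)·(1/k - 1/(k+2)) (partial fractions)
Telescoping: Σ = (1/2)·(1 + 1/2 - 1/278 - 1/279) = 57893/77562

Sum = 57893/77562


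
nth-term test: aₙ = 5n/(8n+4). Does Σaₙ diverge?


lim(n→∞) 5n/(8n+4) = 5/8 = 5/8  (divide numerator and denominator by n)
lim aₙ = 5/8 ≠ 0 → series DIVERGES

Diverges (lim aₙ = 5/8 ≠ 0)


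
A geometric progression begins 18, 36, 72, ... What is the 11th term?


aₙ = a₁·r^(n-1)
= 18×2^10
= 18×1024
= 18432

a_11 = 18432


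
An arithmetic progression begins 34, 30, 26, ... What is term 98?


aₙ = a₁ + (n-1)d
= 34 + (98-1)×-4
= 34 - 388
= -354

a_98 = -354


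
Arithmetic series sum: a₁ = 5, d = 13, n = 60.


aₙ = 5 + (60-1)×13 = 772
Sₙ = n(a₁+aₙ)/2 = 60×(5+772)/2
= 60×777/2 = 23310

S_60 = 23310


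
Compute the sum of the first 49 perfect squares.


n = 49
n(n+1)(2n+1)/6 = 49×50×99/6
= 242550/6 = 40425

Σk² = 40425


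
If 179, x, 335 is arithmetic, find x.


AM = (179 + 335)/2 = 514/2 = 257

AM = 257


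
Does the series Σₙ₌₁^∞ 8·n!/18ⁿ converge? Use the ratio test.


aₙ = 8·n!/18^n
a_{n+1}/aₙ = (n+1)!/18^(n+1) × 18^n/n!  (constant 8 cancels)
= (n+1)/18
L = lim(n→∞) (n+1)/18 = ∞
L > 1 → series DIVERGES

Diverges (ratio test: L = ∞ > 1)


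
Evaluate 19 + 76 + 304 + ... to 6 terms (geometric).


Sₙ = 19×(4^6 - 1)/(4 - 1)
= 19×(4096 - 1)/3
= 19×4095/3
= 25935

S_6 = 25935


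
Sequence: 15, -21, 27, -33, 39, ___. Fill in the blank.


Pattern: alternating sign, magnitude arithmetic (d=6)
Terms: 15, -21, 27, -33, 39
Next term = -45

Next term = -45


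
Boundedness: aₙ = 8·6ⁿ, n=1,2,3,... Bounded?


aₙ = 8·6ⁿ → as n→∞, aₙ→∞ (since base 6 > 1)
No finite upper bound exists
The sequence is UNBOUNDED

Unbounded (aₙ → ∞ as n → ∞)


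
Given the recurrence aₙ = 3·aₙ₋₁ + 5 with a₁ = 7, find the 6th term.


Computing step by step:
a_1 = 7
a_2 = 26
a_3 = 83
a_4 = 254
a_5 = 767
a_6 = 2306


a_6 = 2306


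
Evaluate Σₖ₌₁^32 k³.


n(n+1)/2 = 32×33/2 = 528
Σk³ = 528² = 278784

Σk³ = 278784


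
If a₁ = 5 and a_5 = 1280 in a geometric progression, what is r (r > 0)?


r^(n-1) = aₙ/a₁
r^4 = 1280/5 = 256
r = 256^(1/4)
= ±4; taking r > 0 gives r = 4

r = 4


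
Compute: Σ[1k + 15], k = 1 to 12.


Σ(1k+15) = 1·Σk + 15·n
= 1·78 + 15·12
= 78 + 180 = 258

Σ = 258


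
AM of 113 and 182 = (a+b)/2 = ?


AM = (113 + 182)/2 = 295/2 = 147.5

AM = 147.5


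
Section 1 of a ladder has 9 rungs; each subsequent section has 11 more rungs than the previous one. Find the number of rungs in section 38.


aₙ = a₁ + (n-1)d
= 9 + (38-1)×11
= 9 + 407
= 416

a_38 = 416


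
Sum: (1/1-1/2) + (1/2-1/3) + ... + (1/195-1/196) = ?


Telescoping: adjacent terms cancel.
= 1/1 - 1/196
= 1 - 1/196 = 195/196

Sum = 195/196


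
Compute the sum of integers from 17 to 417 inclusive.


Σₖ₌17^417 k = Σₖ₌₁^417 k − Σₖ₌₁^16 k
= 417·418/2 − 16·17/2
= 87153 − 136 = 87017

Σk = 87017


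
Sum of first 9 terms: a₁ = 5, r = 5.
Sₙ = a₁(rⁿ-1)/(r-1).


Sₙ = 5×(5^9 - 1)/(5 - 1)
= 5×(1953125 - 1)/4
= 5×1953124/4
= 2441405

S_9 = 2441405


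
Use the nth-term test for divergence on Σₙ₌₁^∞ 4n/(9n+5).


lim(n→∞) 4n/(9n+5) = 4/9 = 4/9  (divide numerator and denominator by n)
lim aₙ = 4/9 ≠ 0 → series DIVERGES

Diverges (lim aₙ = 4/9 ≠ 0)


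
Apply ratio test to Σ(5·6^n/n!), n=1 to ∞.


aₙ = 5·6^n/n!
a_{n+1}/aₙ = 6^(n+1)/(n+1)! × n!/6^n  (constant 5 cancels)
= 6/(n+1)
L = lim(n→∞) 6/(n+1) = 0
L < 1 → series CONVERGES

Converges (ratio test: L = 0 < 1)


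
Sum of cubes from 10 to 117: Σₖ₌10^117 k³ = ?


Σₖ₌10^117 k³ = [117·118/2]² − [9·10/2]²
= 47651409 − 2025 = 47649384

Σk³ = 47649384


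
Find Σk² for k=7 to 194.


Σₖ₌7^194 k² = Σₖ₌₁^194 k² − Σₖ₌₁^6 k²
= 194·195·389/6 − 6·7·13/6
= 2452645 − 91 = 2452554

Σk² = 2452554


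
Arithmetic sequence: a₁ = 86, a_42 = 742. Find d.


d = (aₙ - a₁)/(n-1)
= (742 - 86)/(42-1)
= 656/41 = 16

d = 16


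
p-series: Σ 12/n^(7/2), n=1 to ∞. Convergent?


p-series test: Σ c/n^p converges if p > 1, diverges if p ≤ 1 (constant c > 0 doesn't affect convergence).
p = 7/2
7/2 > 1 → CONVERGES

Converges (p = 7/2 > 1)


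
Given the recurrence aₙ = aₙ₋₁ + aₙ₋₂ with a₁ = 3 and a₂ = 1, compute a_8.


Computing iteratively: 3, 1, 4, 5, 9, 14, 23, 37
a_8 = 37

a_8 = 37


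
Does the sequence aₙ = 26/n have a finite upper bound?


a₁ = 26, a₂ = 26/2, a₃ = 26/3, ...
0 < aₙ ≤ 26 for all n ≥ 1
Lower bound: 0, Upper bound: 26
The sequence IS bounded

Bounded (0 < aₙ ≤ 26)


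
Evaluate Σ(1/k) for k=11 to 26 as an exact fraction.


Σₖ₌11^26 1/k = 1/11 + 1/12 + 1/13 + ... + 1/26
= 24775394731/26771144400
≈ 0.9255

Sum = 24775394731/26771144400 ≈ 0.9255


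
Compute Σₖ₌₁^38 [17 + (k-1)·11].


aₙ = 17 + (38-1)×11 = 424
Sₙ = n(a₁+aₙ)/2 = 38×(17+424)/2
= 38×441/2 = 8379

S_38 = 8379


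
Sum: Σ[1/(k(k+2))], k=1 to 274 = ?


1/(k(k+2)) = (1/2)·(1/k - 1/(k+2)) (partial fractions)
Telescoping: Σ = (1/2)·(1 + 1/2 - 1/275 - 1/276) = 113299/151800

Sum = 113299/151800


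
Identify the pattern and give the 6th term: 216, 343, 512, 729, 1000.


Pattern: perfect cubes: n³
Terms: 216, 343, 512, 729, 1000
Next term = 1331

Next term = 1331


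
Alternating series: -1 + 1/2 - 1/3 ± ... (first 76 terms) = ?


S = -1 + 1/2 - 1/3 + 1/4 - 1/5 + 1/6 - 1/7 + 1/8 ± ...
= -0.6866
(Full series converges to -ln(2) ≈ -0.6931)

S_76 = -0.6866


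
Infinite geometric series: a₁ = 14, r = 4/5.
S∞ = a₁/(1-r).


S∞ = a₁/(1-r) = 14/(1 - 4/5)
= 14/(1/5)
= 70

S∞ = 70


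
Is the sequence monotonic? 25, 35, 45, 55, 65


Differences: 10, 10, 10, 10
All differences > 0 → strictly INCREASING

Monotonically increasing


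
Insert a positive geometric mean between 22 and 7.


GM = √(22×7) = √154 = 12.4097

GM = 12.4097


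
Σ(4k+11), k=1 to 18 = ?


Σ(4k+11) = 4·Σk + 11·n
= 4·171 + 11·18
= 684 + 198 = 882

Σ = 882


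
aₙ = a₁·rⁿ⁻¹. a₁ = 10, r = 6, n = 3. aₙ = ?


aₙ = a₁·r^(n-1)
= 10×6^2
= 10×36
= 360

a_3 = 360


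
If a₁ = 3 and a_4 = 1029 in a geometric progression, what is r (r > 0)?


r^(n-1) = aₙ/a₁
r^3 = 1029/3 = 343
r = 343^(1/3)
= 7

r = 7


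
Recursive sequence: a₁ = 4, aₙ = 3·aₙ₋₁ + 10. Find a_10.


Computing step by step:
a_1 = 4
a_2 = 22
a_3 = 76
a_4 = 238
a_5 = 724
a_6 = 2182
a_7 = 6556
a_8 = 19678
a_9 = 59044
a_10 = 177142


a_10 = 177142


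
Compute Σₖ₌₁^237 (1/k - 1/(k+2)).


Telescoping with gap 2: two head and two tail terms survive.
= (1 + 1/2) - (1/238 + 1/239)
= 3/2 - 1/238 - 1/239 = 42423/28441

Sum = 42423/28441


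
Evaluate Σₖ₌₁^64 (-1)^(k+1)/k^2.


S = 1 - 1/4 + 1/9 - 1/16 + 1/25 - 1/36 + 1/49 - 1/64 ± ...
= 0.8223
(Full series converges to +π²/12 ≈ +0.8225)

S_64 = 0.8223


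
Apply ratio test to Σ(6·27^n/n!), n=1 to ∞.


aₙ = 6·27^n/n!
a_{n+1}/aₙ = 27^(n+1)/(n+1)! × n!/27^n  (constant 6 cancels)
= 27/(n+1)
L = lim(n→∞) 27/(n+1) = 0
L < 1 → series CONVERGES

Converges (ratio test: L = 0 < 1)


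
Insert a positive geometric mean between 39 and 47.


GM = √(39×47) = √1833 = 42.8135

GM = 42.8135


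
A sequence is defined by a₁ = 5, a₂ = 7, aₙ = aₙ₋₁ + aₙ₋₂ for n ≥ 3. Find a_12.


Computing iteratively: 5, 7, 12, 19, 31, 50, 81, 131, 212, 343, 555, 898
a_12 = 898

a_12 = 898


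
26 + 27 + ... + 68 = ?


Σₖ₌26^68 k = Σₖ₌₁^68 k − Σₖ₌₁^25 k
= 68·69/2 − 25·26/2
= 2346 − 325 = 2021

Σk = 2021


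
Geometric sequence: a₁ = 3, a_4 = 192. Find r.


r^(n-1) = aₙ/a₁
r^3 = 192/3 = 64
r = 64^(1/3)
= 4

r = 4


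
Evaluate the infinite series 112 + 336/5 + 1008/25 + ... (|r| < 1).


S∞ = a₁/(1-r) = 112/(1 - 3/5)
= 112/(2/5)
= 280

S∞ = 280


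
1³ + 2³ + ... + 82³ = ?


n(n+1)/2 = 82×83/2 = 3403
Σk³ = 3403² = 11580409

Σk³ = 11580409


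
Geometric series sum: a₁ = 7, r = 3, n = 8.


Sₙ = 7×(3^8 - 1)/(3 - 1)
= 7×(6561 - 1)/2
= 7×6560/2
= 22960

S_8 = 22960


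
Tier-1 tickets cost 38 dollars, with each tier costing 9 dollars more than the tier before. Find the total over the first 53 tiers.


aₙ = 38 + (53-1)×9 = 506
Sₙ = n(a₁+aₙ)/2 = 53×(38+506)/2
= 53×544/2 = 14416

S_53 = 14416


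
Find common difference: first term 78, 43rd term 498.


d = (aₙ - a₁)/(n-1)
= (498 - 78)/(43-1)
= 420/42 = 10

d = 10


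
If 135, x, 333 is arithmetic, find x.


AM = (135 + 333)/2 = 468/2 = 234

AM = 234


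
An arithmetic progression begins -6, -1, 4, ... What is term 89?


aₙ = a₁ + (n-1)d
= -6 + (89-1)×5
= -6 + 440
= 434

a_89 = 434


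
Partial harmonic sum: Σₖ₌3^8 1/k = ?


Σₖ₌3^8 1/k = 1/3 + 1/4 + 1/5 + 1/6 + 1/7 + 1/8
= 341/280
≈ 1.2179

Sum = 341/280 ≈ 1.2179


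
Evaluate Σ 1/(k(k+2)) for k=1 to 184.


1/(k(k+2)) = (1/2)·(1/k - 1/(k+2)) (partial fractions)
Telescoping: Σ = (1/2)·(1 + 1/2 - 1/185 - 1/186) = 12811/17205

Sum = 12811/17205


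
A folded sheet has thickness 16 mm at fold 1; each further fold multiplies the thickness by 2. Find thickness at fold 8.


aₙ = a₁·r^(n-1)
= 16×2^7
= 16×128
= 2048

a_8 = 2048


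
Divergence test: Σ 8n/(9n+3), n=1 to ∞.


lim(n→∞) 8n/(9n+3) = 8/9 = 8/9  (divide numerator and denominator by n)
lim aₙ = 8/9 ≠ 0 → series DIVERGES

Diverges (lim aₙ = 8/9 ≠ 0)


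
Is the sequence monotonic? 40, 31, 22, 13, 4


Differences: -9, -9, -9, -9
All differences < 0 → strictly DECREASING

Monotonically decreasing


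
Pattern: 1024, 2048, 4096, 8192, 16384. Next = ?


Pattern: powers of 2: 2ⁿ
Terms: 1024, 2048, 4096, 8192, 16384
Next term = 32768

Next term = 32768


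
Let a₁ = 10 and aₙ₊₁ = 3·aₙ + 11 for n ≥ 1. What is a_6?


Computing step by step:
a_1 = 10
a_2 = 41
a_3 = 134
a_4 = 413
a_5 = 1250
a_6 = 3761


a_6 = 3761


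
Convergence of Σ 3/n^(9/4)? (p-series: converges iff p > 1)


p-series test: Σ c/n^p converges if p > 1, diverges if p ≤ 1 (constant c > 0 doesn't affect convergence).
p = 9/4
9/4 > 1 → CONVERGES

Converges (p = 9/4 > 1)


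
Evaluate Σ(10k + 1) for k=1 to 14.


Σ(10k+1) = 10·Σk + 1·n
= 10·105 + 1·14
= 1050 + 14 = 1064

Σ = 1064


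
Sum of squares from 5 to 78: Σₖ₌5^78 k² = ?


Σₖ₌5^78 k² = Σₖ₌₁^78 k² − Σₖ₌₁^4 k²
= 78·79·157/6 − 4·5·9/6
= 161239 − 30 = 161209

Σk² = 161209


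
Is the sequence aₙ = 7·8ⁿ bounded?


aₙ = 7·8ⁿ → as n→∞, aₙ→∞ (since base 8 > 1)
No finite upper bound exists
The sequence is UNBOUNDED

Unbounded (aₙ → ∞ as n → ∞)


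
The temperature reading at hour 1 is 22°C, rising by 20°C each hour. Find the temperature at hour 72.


aₙ = a₁ + (n-1)d
= 22 + (72-1)×20
= 22 + 1420
= 1442

a_72 = 1442


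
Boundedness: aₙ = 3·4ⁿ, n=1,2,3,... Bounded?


aₙ = 3·4ⁿ → as n→∞, aₙ→∞ (since base 4 > 1)
No finite upper bound exists
The sequence is UNBOUNDED

Unbounded (aₙ → ∞ as n → ∞)


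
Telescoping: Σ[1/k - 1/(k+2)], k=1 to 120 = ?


Telescoping with gap 2: two head and two tail terms survive.
= (1 + 1/2) - (1/121 + 1/122)
= 3/2 - 1/121 - 1/122 = 10950/7381

Sum = 10950/7381


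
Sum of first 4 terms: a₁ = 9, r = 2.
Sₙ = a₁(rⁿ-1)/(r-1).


Sₙ = 9×(2^4 - 1)/(2 - 1)
= 9×(16 - 1)/1
= 9×15/1
= 135

S_4 = 135


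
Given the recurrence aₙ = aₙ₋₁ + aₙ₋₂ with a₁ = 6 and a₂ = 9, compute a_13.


Computing iteratively: 6, 9, 15, 24, 39, 63, 102, 165, 267, 432, 699, 1131, ...
a_13 = 1830

a_13 = 1830


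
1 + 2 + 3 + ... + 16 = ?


n(n+1)/2 = 16×17/2 = 272/2 = 136

Σk = 136


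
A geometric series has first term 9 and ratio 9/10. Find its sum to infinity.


S∞ = a₁/(1-r) = 9/(1 - 9/10)
= 9/(1/10)
= 90

S∞ = 90


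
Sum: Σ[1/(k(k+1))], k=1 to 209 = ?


1/(k(k+1)) = 1/k - 1/(k+1) (partial fractions)
Telescoping: Σ = 1 - 1/210 = 209/210

Sum = 209/210


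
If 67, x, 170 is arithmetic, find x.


AM = (67 + 170)/2 = 237/2 = 118.5

AM = 118.5


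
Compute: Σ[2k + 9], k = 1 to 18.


Σ(2k+9) = 2·Σk + 9·n
= 2·171 + 9·18
= 342 + 162 = 504

Σ = 504


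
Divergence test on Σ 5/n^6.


lim(n→∞) 5/n^6 = 0
lim aₙ = 0 → nth-term test is INCONCLUSIVE
(Need other tests; this is actually a convergent p-series with p=6 > 1)

Inconclusive (lim aₙ = 0; need another test)


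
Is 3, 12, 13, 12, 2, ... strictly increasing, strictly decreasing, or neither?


Differences: 9, 1, -1, -10
Difference at position 1 is +9 (> 0) but position 3 is -1 (< 0) — sequence both rises and falls
→ NOT monotonic

Not monotonic


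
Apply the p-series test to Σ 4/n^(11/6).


p-series test: Σ c/n^p converges if p > 1, diverges if p ≤ 1 (constant c > 0 doesn't affect convergence).
p = 11/6
11/6 > 1 → CONVERGES

Converges (p = 11/6 > 1)


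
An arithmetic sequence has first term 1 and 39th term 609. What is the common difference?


d = (aₙ - a₁)/(n-1)
= (609 - 1)/(39-1)
= 608/38 = 16

d = 16


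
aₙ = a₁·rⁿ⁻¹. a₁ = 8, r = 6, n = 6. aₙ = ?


aₙ = a₁·r^(n-1)
= 8×6^5
= 8×7776
= 62208

a_6 = 62208


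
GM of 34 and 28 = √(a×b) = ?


GM = √(34×28) = √952 = 30.8545

GM = 30.8545


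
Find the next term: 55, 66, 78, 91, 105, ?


Pattern: triangular numbers: n(n+1)/2
Terms: 55, 66, 78, 91, 105
Next term = 120

Next term = 120


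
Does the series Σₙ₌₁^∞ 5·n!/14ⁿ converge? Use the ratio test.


aₙ = 5·n!/14^n
a_{n+1}/aₙ = (n+1)!/14^(n+1) × 14^n/n!  (constant 5 cancels)
= (n+1)/14
L = lim(n→∞) (n+1)/14 = ∞
L > 1 → series DIVERGES

Diverges (ratio test: L = ∞ > 1)


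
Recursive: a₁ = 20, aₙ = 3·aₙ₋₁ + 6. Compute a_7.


Computing step by step:
a_1 = 20
a_2 = 66
a_3 = 204
a_4 = 618
a_5 = 1860
a_6 = 5586
a_7 = 16764


a_7 = 16764


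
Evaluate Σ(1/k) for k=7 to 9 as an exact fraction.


Σₖ₌7^9 1/k = 1/7 + 1/8 + 1/9
= 191/504
≈ 0.379

Sum = 191/504 ≈ 0.379


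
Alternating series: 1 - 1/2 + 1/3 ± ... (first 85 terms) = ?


S = 1 - 1/2 + 1/3 - 1/4 + 1/5 - 1/6 + 1/7 - 1/8 ± ...
= 0.699
(Full series converges to +ln(2) ≈ +0.6931)

S_85 = 0.699


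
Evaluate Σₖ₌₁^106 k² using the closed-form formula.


n = 106
n(n+1)(2n+1)/6 = 106×107×213/6
= 2415846/6 = 402641

Σk² = 402641


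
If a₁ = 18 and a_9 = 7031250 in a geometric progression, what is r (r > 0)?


r^(n-1) = aₙ/a₁
r^8 = 7031250/18 = 390625
r = 390625^(1/8)
= ±5; taking r > 0 gives r = 5

r = 5


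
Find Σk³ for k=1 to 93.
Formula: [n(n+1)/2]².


n(n+1)/2 = 93×94/2 = 4371
Σk³ = 4371² = 19105641

Σk³ = 19105641


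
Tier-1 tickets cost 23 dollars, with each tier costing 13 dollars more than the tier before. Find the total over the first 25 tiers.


aₙ = 23 + (25-1)×13 = 335
Sₙ = n(a₁+aₙ)/2 = 25×(23+335)/2
= 25×358/2 = 4475

S_25 = 4475


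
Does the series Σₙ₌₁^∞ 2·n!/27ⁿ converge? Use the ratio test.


aₙ = 2·n!/27^n
a_{n+1}/aₙ = (n+1)!/27^(n+1) × 27^n/n!  (constant 2 cancels)
= (n+1)/27
L = lim(n→∞) (n+1)/27 = ∞
L > 1 → series DIVERGES

Diverges (ratio test: L = ∞ > 1)


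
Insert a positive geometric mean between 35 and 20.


GM = √(35×20) = √700 = 26.4575

GM = 26.4575


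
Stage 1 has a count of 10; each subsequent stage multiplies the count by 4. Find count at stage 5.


aₙ = a₁·r^(n-1)
= 10×4^4
= 10×256
= 2560

a_5 = 2560


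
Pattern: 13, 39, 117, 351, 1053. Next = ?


Pattern: geometric (r=3)
Terms: 13, 39, 117, 351, 1053
Next term = 3159

Next term = 3159


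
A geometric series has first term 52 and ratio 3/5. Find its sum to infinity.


S∞ = a₁/(1-r) = 52/(1 - 3/5)
= 52/(2/5)
= 130

S∞ = 130


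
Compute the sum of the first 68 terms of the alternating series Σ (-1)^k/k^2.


S = -1 + 1/4 - 1/9 + 1/16 - 1/25 + 1/36 - 1/49 + 1/64 ± ...
= -0.8224
(Full series converges to -π²/12 ≈ -0.8225)

S_68 = -0.8224


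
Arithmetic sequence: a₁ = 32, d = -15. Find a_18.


aₙ = a₁ + (n-1)d
= 32 + (18-1)×-15
= 32 - 255
= -223

a_18 = -223


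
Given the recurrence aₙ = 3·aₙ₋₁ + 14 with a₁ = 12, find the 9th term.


Computing step by step:
a_1 = 12
a_2 = 50
a_3 = 164
a_4 = 506
a_5 = 1532
a_6 = 4610
a_7 = 13844
a_8 = 41546
a_9 = 124652


a_9 = 124652


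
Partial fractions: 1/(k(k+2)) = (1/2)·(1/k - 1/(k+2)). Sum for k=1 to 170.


1/(k(k+2)) = (1/2)·(1/k - 1/(k+2)) (partial fractions)
Telescoping: Σ = (1/2)·(1 + 1/2 - 1/171 - 1/172) = 43775/58824

Sum = 43775/58824


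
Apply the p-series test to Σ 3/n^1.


p-series test: Σ c/n^p converges if p > 1, diverges if p ≤ 1 (constant c > 0 doesn't affect convergence).
p = 1
1 ≤ 1 → DIVERGES

Diverges (p = 1 ≤ 1)


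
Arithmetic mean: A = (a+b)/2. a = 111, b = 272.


AM = (111 + 272)/2 = 383/2 = 191.5

AM = 191.5


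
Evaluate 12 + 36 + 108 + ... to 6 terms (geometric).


Sₙ = 12×(3^6 - 1)/(3 - 1)
= 12×(729 - 1)/2
= 12×728/2
= 4368

S_6 = 4368


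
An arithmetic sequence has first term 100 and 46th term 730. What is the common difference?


d = (aₙ - a₁)/(n-1)
= (730 - 100)/(46-1)
= 630/45 = 14

d = 14


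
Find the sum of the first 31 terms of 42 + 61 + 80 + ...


aₙ = 42 + (31-1)×19 = 612
Sₙ = n(a₁+aₙ)/2 = 31×(42+612)/2
= 31×654/2 = 10137

S_31 = 10137


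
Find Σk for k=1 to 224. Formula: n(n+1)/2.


n(n+1)/2 = 224×225/2 = 50400/2 = 25200

Σk = 25200


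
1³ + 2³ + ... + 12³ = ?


n(n+1)/2 = 12×13/2 = 78
Σk³ = 78² = 6084

Σk³ = 6084


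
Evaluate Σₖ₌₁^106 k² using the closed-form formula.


n = 106
n(n+1)(2n+1)/6 = 106×107×213/6
= 2415846/6 = 402641

Σk² = 402641


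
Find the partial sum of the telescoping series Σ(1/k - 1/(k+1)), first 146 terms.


Telescoping: adjacent terms cancel.
= 1/1 - 1/147
= 1 - 1/147 = 146/147

Sum = 146/147


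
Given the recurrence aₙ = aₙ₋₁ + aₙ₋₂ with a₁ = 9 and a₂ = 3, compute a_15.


Computing iteratively: 9, 3, 12, 15, 27, 42, 69, 111, 180, 291, 471, 762, ...
a_15 = 3228

a_15 = 3228


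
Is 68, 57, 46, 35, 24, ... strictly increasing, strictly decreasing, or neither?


Differences: -11, -11, -11, -11
All differences < 0 → strictly DECREASING

Monotonically decreasing


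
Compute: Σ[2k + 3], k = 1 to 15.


Σ(2k+3) = 2·Σk + 3·n
= 2·120 + 3·15
= 240 + 45 = 285

Σ = 285


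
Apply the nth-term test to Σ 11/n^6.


lim(n→∞) 11/n^6 = 0
lim aₙ = 0 → nth-term test is INCONCLUSIVE
(Need other tests; this is actually a convergent p-series with p=6 > 1)

Inconclusive (lim aₙ = 0; need another test)


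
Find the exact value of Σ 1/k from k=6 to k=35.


Σₖ₌6^35 1/k = 1/6 + 1/7 + 1/8 + ... + 1/35
= 24462593109589/13127595717600
≈ 1.8634

Sum = 24462593109589/13127595717600 ≈ 1.8634


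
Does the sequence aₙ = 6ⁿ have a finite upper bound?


aₙ = 6ⁿ → as n→∞, aₙ→∞ (since base 6 > 1)
No finite upper bound exists
The sequence is UNBOUNDED

Unbounded (aₙ → ∞ as n → ∞)


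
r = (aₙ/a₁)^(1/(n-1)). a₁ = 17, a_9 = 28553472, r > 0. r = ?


r^(n-1) = aₙ/a₁
r^8 = 28553472/17 = 1679616
r = 1679616^(1/8)
= ±6; taking r > 0 gives r = 6

r = 6


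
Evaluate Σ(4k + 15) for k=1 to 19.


Σ(4k+15) = 4·Σk + 15·n
= 4·190 + 15·19
= 760 + 285 = 1045

Σ = 1045


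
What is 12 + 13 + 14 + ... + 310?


Σₖ₌12^310 k = Σₖ₌₁^310 k − Σₖ₌₁^11 k
= 310·311/2 − 11·12/2
= 48205 − 66 = 48139

Σk = 48139


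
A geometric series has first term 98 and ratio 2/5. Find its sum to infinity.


S∞ = a₁/(1-r) = 98/(1 - 2/5)
= 98/(3/5)
= 490/3

S∞ = 490/3


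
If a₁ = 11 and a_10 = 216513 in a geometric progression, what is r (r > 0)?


r^(n-1) = aₙ/a₁
r^9 = 216513/11 = 19683
r = 19683^(1/9)
= 3

r = 3


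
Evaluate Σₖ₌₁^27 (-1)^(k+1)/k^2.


S = 1 - 1/4 + 1/9 - 1/16 + 1/25 - 1/36 + 1/49 - 1/64 ± ...
= 0.8231
(Full series converges to +π²/12 ≈ +0.8225)

S_27 = 0.8231


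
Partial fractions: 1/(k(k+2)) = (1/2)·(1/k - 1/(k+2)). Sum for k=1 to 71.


1/(k(k+2)) = (1/2)·(1/k - 1/(k+2)) (partial fractions)
Telescoping: Σ = (1/2)·(1 + 1/2 - 1/72 - 1/73) = 7739/10512

Sum = 7739/10512


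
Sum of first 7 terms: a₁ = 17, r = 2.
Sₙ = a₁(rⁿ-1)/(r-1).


Sₙ = 17×(2^7 - 1)/(2 - 1)
= 17×(128 - 1)/1
= 17×127/1
= 2159

S_7 = 2159


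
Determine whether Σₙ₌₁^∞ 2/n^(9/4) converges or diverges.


p-series test: Σ c/n^p converges if p > 1, diverges if p ≤ 1 (constant c > 0 doesn't affect convergence).
p = 9/4
9/4 > 1 → CONVERGES

Converges (p = 9/4 > 1)


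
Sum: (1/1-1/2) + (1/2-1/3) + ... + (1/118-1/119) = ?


Telescoping: adjacent terms cancel.
= 1/1 - 1/119
= 1 - 1/119 = 118/119

Sum = 118/119


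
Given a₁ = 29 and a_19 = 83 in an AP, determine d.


d = (aₙ - a₁)/(n-1)
= (83 - 29)/(19-1)
= 54/18 = 3

d = 3


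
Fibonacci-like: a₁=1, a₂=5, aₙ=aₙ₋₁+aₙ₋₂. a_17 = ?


Computing iteratively: 1, 5, 6, 11, 17, 28, 45, 73, 118, 191, 309, 500, ...
a_17 = 5545

a_17 = 5545


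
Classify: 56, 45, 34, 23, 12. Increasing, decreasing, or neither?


Differences: -11, -11, -11, -11
All differences < 0 → strictly DECREASING

Monotonically decreasing


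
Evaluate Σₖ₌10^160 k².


Σₖ₌10^160 k² = Σₖ₌₁^160 k² − Σₖ₌₁^9 k²
= 160·161·321/6 − 9·10·19/6
= 1378160 − 285 = 1377875

Σk² = 1377875


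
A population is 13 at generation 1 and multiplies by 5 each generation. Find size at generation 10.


aₙ = a₁·r^(n-1)
= 13×5^9
= 13×1953125
= 25390625

a_10 = 25390625


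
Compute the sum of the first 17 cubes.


n(n+1)/2 = 17×18/2 = 153
Σk³ = 153² = 23409

Σk³ = 23409


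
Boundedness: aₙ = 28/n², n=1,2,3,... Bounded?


a₁ = 28, a₂ = 28/4, a₃ = 28/9, ...
0 < aₙ ≤ 28 for all n ≥ 1
The sequence IS bounded

Bounded (0 < aₙ ≤ 28)


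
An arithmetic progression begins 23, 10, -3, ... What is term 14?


aₙ = a₁ + (n-1)d
= 23 + (14-1)×-13
= 23 - 169
= -146

a_14 = -146


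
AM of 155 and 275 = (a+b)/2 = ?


AM = (155 + 275)/2 = 430/2 = 215

AM = 215


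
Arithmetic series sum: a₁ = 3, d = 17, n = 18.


aₙ = 3 + (18-1)×17 = 292
Sₙ = n(a₁+aₙ)/2 = 18×(3+292)/2
= 18×295/2 = 2655

S_18 = 2655


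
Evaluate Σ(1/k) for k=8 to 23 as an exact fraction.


Σₖ₌8^23 1/k = 1/8 + 1/9 + 1/10 + ... + 1/23
= 679055651/594914320
≈ 1.1414

Sum = 679055651/594914320 ≈ 1.1414


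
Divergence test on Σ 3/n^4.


lim(n→∞) 3/n^4 = 0
lim aₙ = 0 → nth-term test is INCONCLUSIVE
(Need other tests; this is actually a convergent p-series with p=4 > 1)

Inconclusive (lim aₙ = 0; need another test)


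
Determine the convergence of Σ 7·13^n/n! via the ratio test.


aₙ = 7·13^n/n!
a_{n+1}/aₙ = 13^(n+1)/(n+1)! × n!/13^n  (constant 7 cancels)
= 13/(n+1)
L = lim(n→∞) 13/(n+1) = 0
L < 1 → series CONVERGES

Converges (ratio test: L = 0 < 1)


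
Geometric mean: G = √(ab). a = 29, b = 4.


GM = √(29×4) = √116 = 10.7703

GM = 10.7703


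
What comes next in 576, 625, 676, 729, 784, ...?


Pattern: perfect squares: n²
Terms: 576, 625, 676, 729, 784
Next term = 841

Next term = 841


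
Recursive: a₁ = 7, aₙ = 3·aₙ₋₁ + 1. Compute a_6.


Computing step by step:
a_1 = 7
a_2 = 22
a_3 = 67
a_4 = 202
a_5 = 607
a_6 = 1822


a_6 = 1822
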